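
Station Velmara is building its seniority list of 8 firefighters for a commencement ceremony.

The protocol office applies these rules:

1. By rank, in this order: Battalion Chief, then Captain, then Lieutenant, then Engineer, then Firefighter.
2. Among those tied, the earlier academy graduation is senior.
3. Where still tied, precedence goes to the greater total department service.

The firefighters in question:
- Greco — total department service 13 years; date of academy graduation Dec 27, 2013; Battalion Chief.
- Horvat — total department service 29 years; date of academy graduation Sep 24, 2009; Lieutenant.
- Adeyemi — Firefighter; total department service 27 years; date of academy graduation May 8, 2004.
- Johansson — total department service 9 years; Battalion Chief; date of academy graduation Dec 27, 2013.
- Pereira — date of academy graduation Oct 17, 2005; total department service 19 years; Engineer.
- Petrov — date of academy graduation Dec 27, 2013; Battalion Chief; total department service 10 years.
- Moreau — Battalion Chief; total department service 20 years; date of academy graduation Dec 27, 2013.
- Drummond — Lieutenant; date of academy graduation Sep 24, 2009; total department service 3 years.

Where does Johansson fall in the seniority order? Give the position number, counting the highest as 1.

By rank: Moreau, Greco, Petrov and Johansson (Battalion Chief); then Horvat and Drummond (Lieutenant); then Pereira (Engineer); then Adeyemi (Firefighter).
Moreau, Greco, Petrov and Johansson all have date of academy graduation Dec 27, 2013, so the next rule applies.
Among Moreau, Greco, Petrov and Johansson, by total department service (higher first): Moreau (20 years) before Greco (13 years) before Petrov (10 years) before Johansson (9 years).
Horvat and Drummond both have date of academy graduation Sep 24, 2009, so the next rule applies.
Among Horvat and Drummond, by total department service (higher first): Horvat (29 years) before Drummond (3 years).
Order: Moreau, Greco, Petrov, Johansson, Horvat, Drummond, Pereira, Adeyemi. So position 4.

4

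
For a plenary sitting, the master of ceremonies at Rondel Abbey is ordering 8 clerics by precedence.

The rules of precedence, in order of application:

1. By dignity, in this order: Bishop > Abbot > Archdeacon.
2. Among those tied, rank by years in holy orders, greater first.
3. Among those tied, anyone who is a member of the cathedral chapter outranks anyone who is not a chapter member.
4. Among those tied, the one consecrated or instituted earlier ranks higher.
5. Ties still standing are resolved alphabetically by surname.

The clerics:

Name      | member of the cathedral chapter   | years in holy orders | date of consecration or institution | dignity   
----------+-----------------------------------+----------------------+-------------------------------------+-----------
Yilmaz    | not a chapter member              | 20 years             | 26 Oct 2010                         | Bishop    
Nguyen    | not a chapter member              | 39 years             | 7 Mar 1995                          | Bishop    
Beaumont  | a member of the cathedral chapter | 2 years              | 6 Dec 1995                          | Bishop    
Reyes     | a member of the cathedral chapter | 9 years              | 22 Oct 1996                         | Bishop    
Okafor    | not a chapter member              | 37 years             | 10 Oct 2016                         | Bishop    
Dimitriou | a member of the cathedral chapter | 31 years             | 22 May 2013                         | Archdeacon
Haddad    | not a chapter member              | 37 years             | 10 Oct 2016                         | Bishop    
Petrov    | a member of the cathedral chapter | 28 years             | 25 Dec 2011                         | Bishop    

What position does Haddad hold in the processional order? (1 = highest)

By dignity: Nguyen, Haddad, Okafor, Petrov, Yilmaz, Reyes and Beaumont (Bishop); then Dimitriou (Archdeacon).
Among Nguyen, Haddad, Okafor, Petrov, Yilmaz, Reyes and Beaumont, by years in holy orders (higher first): Nguyen (39 years) before Haddad and Okafor (37 years) before Petrov (28 years) before Yilmaz (20 years) before Reyes (9 years) before Beaumont (2 years).
Haddad and Okafor are each not a chapter member, so the next rule applies.
Haddad and Okafor both have date of consecration or institution 10 Oct 2016, so the next rule applies.
Among Haddad and Okafor, alphabetically by surname: Haddad before Okafor.
Order: Nguyen, Haddad, Okafor, Petrov, Yilmaz, Reyes, Beaumont, Dimitriou. So position 2.

2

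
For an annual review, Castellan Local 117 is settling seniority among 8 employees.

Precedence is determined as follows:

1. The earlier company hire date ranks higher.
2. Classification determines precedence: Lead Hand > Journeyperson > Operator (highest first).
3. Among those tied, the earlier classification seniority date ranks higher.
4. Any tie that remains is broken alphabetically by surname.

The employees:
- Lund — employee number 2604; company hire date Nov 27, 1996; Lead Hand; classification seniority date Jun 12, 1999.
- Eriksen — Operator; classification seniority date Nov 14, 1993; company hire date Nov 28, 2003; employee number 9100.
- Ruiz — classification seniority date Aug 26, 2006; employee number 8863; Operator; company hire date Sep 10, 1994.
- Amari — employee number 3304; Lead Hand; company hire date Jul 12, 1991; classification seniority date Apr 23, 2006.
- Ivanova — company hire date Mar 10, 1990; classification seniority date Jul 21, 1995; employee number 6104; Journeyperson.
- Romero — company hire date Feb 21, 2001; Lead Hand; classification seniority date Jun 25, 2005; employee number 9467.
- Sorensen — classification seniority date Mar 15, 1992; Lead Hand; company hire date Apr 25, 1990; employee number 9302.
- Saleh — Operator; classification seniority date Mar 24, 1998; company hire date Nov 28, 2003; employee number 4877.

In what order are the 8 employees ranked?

Ivanova, Sorensen, Amari, Ruiz, Lund, Romero, Eriksen, Saleh

By company hire date (earlier first): Ivanova (Mar 10, 1990); then Sorensen (Apr 25, 1990); then Amari (Jul 12, 1991); then Ruiz (Sep 10, 1994); then Lund (Nov 27, 1996); then Romero (Feb 21, 2001); then Eriksen and Saleh (both Nov 28, 2003).
Eriksen and Saleh are each Operator, so the next rule applies.
Among Eriksen and Saleh, by classification seniority date (earlier first): Eriksen (Nov 14, 1993) before Saleh (Mar 24, 1998).
Full order: Ivanova, Sorensen, Amari, Ruiz, Lund, Romero, Eriksen, Saleh.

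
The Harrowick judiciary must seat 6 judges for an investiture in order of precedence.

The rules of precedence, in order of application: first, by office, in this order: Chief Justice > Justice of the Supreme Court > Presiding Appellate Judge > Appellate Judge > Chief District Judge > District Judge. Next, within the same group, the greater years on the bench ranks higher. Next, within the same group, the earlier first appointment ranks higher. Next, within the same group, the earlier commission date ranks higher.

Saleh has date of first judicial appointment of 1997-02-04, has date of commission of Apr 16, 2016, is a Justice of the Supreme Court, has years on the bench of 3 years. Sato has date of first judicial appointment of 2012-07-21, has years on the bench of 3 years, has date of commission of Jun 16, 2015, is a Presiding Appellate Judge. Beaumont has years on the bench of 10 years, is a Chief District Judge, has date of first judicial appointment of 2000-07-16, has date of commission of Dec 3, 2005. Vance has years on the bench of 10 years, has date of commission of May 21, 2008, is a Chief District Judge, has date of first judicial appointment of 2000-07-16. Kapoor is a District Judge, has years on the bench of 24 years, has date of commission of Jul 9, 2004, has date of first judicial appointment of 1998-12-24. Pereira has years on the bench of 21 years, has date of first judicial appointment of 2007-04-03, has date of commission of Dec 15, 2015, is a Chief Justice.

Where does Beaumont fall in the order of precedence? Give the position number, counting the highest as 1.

By office: Pereira (Chief Justice); then Saleh (Justice of the Supreme Court); then Sato (Presiding Appellate Judge); then Beaumont and Vance (Chief District Judge); then Kapoor (District Judge).
Beaumont and Vance both have years on the bench 10 years, so the next rule applies.
Beaumont and Vance both have date of first judicial appointment 2000-07-16, so the next rule applies.
Among Beaumont and Vance, by date of commission (earlier first): Beaumont (Dec 3, 2005) before Vance (May 21, 2008).
Order: Pereira, Saleh, Sato, Beaumont, Vance, Kapoor. So position 4.

4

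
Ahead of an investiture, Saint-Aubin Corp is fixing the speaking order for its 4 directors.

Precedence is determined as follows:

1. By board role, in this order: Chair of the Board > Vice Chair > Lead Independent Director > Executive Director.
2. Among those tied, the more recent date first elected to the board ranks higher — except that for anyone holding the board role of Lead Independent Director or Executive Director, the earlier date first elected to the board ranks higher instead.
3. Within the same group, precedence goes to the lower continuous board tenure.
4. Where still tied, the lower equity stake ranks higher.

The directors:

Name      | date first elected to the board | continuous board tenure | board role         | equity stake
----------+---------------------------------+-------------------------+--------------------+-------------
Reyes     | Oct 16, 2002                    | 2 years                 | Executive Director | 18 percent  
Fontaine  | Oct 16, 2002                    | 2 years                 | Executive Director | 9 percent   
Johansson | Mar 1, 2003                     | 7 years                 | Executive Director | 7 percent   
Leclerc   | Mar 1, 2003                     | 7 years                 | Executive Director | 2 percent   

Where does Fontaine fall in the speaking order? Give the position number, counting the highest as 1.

1

By board role: Fontaine, Reyes, Leclerc and Johansson (Executive Director).
Among Fontaine, Reyes, Leclerc and Johansson, by date first elected to the board (earlier first) (reversed rule for this group): Fontaine and Reyes (Oct 16, 2002) before Leclerc and Johansson (Mar 1, 2003).
Fontaine and Reyes both have continuous board tenure 2 years, so the next rule applies.
Among Fontaine and Reyes, by equity stake (lower first): Fontaine (9 percent) before Reyes (18 percent).
Leclerc and Johansson both have continuous board tenure 7 years, so the next rule applies.
Among Leclerc and Johansson, by equity stake (lower first): Leclerc (2 percent) before Johansson (7 percent).
Order: Fontaine, Reyes, Leclerc, Johansson. So position 1.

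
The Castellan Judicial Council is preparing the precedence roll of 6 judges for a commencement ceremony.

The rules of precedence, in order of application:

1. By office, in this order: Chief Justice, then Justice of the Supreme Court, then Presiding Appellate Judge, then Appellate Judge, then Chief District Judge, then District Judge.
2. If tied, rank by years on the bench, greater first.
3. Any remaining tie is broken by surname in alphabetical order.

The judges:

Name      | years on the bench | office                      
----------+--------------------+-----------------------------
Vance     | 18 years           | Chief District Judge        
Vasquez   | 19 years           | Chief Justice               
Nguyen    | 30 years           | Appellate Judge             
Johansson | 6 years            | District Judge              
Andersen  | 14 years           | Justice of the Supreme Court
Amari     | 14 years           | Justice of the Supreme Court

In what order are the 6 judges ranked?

By office: Vasquez (Chief Justice); then Amari and Andersen (Justice of the Supreme Court); then Nguyen (Appellate Judge); then Vance (Chief District Judge); then Johansson (District Judge).
Amari and Andersen both have years on the bench 14 years, so the next rule applies.
Among Amari and Andersen, alphabetically by surname: Amari before Andersen.
Full order: Vasquez, Amari, Andersen, Nguyen, Vance, Johansson.

Vasquez, Amari, Andersen, Nguyen, Vance, Johansson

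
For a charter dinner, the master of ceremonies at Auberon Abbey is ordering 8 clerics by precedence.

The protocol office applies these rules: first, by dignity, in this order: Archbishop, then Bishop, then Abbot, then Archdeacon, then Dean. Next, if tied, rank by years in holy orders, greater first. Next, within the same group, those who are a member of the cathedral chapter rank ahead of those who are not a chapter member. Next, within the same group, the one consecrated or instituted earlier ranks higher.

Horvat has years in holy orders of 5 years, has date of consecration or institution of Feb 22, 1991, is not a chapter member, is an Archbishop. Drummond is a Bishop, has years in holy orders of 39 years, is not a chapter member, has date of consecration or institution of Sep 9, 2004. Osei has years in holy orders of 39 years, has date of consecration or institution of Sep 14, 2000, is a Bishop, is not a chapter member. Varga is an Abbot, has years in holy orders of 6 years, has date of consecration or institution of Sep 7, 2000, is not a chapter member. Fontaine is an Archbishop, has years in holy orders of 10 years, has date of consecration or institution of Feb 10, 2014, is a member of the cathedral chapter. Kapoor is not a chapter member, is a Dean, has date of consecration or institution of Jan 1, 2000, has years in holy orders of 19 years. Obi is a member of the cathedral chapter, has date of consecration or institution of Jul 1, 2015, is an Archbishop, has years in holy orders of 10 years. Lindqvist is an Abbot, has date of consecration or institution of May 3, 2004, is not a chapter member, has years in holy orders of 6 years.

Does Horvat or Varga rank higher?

By dignity: Fontaine, Obi and Horvat (Archbishop); then Osei and Drummond (Bishop); then Varga and Lindqvist (Abbot); then Kapoor (Dean).
Among Fontaine, Obi and Horvat, by years in holy orders (higher first): Fontaine and Obi (10 years) before Horvat (5 years).
Fontaine and Obi are each a member of the cathedral chapter, so the next rule applies.
Among Fontaine and Obi, by date of consecration or institution (earlier first): Fontaine (Feb 10, 2014) before Obi (Jul 1, 2015).
Osei and Drummond both have years in holy orders 39 years, so the next rule applies.
Osei and Drummond are each not a chapter member, so the next rule applies.
Among Osei and Drummond, by date of consecration or institution (earlier first): Osei (Sep 14, 2000) before Drummond (Sep 9, 2004).
Varga and Lindqvist both have years in holy orders 6 years, so the next rule applies.
Varga and Lindqvist are each not a chapter member, so the next rule applies.
Among Varga and Lindqvist, by date of consecration or institution (earlier first): Varga (Sep 7, 2000) before Lindqvist (May 3, 2004).
So Horvat takes precedence.

Horvat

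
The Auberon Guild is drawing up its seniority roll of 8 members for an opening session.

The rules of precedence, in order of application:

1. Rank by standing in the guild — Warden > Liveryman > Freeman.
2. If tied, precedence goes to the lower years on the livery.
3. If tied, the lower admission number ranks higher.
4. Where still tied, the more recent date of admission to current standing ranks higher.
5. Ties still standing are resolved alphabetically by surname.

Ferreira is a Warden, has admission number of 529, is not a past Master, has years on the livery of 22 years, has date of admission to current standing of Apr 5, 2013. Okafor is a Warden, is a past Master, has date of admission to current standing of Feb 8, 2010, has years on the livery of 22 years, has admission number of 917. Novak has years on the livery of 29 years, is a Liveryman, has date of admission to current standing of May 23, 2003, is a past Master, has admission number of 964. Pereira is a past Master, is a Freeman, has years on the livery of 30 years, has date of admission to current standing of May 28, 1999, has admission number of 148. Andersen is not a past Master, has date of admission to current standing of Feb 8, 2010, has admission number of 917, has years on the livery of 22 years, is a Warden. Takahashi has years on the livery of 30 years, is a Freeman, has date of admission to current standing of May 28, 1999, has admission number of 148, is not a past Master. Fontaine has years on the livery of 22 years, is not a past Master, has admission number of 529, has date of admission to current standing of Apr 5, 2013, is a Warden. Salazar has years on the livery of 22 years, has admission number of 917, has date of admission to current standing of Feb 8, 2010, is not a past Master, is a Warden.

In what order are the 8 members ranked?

By standing in the guild: Ferreira, Fontaine, Andersen, Okafor and Salazar (Warden); then Novak (Liveryman); then Pereira and Takahashi (Freeman).
Ferreira, Fontaine, Andersen, Okafor and Salazar all have years on the livery 22 years, so the next rule applies.
Among Ferreira, Fontaine, Andersen, Okafor and Salazar, by admission number (lower first): Ferreira and Fontaine (529) before Andersen, Okafor and Salazar (917).
Ferreira and Fontaine both have date of admission to current standing Apr 5, 2013, so the next rule applies.
Among Ferreira and Fontaine, alphabetically by surname: Ferreira before Fontaine.
Andersen, Okafor and Salazar all have date of admission to current standing Feb 8, 2010, so the next rule applies.
Among Andersen, Okafor and Salazar, alphabetically by surname: Andersen before Okafor before Salazar.
Pereira and Takahashi both have years on the livery 30 years, so the next rule applies.
Pereira and Takahashi both have admission number 148, so the next rule applies.
Pereira and Takahashi both have date of admission to current standing May 28, 1999, so the next rule applies.
Among Pereira and Takahashi, alphabetically by surname: Pereira before Takahashi.
Full order: Ferreira, Fontaine, Andersen, Okafor, Salazar, Novak, Pereira, Takahashi.

Ferreira, Fontaine, Andersen, Okafor, Salazar, Novak, Pereira, Takahashi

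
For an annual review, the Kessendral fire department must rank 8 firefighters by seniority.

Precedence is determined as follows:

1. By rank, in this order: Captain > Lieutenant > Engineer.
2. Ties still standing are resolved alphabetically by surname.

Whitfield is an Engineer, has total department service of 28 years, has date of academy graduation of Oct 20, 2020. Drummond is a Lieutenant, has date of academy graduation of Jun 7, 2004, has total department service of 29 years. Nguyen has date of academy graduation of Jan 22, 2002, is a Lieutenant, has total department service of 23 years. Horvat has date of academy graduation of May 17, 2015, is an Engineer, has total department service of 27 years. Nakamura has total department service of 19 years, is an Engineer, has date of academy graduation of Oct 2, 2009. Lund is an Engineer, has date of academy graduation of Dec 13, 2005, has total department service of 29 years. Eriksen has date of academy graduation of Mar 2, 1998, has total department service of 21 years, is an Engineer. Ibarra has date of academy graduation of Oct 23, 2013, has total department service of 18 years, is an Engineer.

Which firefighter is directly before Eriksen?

By rank: Drummond and Nguyen (Lieutenant); then Eriksen, Horvat, Ibarra, Lund, Nakamura and Whitfield (Engineer).
Among Drummond and Nguyen, alphabetically by surname: Drummond before Nguyen.
Among Eriksen, Horvat, Ibarra, Lund, Nakamura and Whitfield, alphabetically by surname: Eriksen before Horvat before Ibarra before Lund before Nakamura before Whitfield.
Order: Drummond, Nguyen, Eriksen, Horvat, Ibarra, Lund, Nakamura, Whitfield.

Nguyen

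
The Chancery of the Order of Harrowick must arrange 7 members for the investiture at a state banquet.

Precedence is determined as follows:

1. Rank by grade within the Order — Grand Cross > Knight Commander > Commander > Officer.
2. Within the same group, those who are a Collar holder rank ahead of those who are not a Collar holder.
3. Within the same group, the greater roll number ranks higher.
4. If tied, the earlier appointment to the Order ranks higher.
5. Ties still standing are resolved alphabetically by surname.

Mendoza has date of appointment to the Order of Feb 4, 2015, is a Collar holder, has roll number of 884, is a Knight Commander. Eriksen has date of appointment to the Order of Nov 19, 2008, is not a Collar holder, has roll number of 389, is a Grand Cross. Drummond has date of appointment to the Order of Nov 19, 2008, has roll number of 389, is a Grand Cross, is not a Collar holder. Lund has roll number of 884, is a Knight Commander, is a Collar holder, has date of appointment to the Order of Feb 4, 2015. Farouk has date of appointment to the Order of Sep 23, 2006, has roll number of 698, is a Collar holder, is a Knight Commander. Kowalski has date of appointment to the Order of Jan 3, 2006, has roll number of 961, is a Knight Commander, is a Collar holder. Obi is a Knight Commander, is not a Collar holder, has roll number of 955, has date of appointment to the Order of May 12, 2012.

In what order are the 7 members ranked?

By grade within the Order: Drummond and Eriksen (Grand Cross); then Kowalski, Lund, Mendoza, Farouk and Obi (Knight Commander).
Drummond and Eriksen are each not a Collar holder, so the next rule applies.
Drummond and Eriksen both have roll number 389, so the next rule applies.
Drummond and Eriksen both have date of appointment to the Order Nov 19, 2008, so the next rule applies.
Among Drummond and Eriksen, alphabetically by surname: Drummond before Eriksen.
Among Kowalski, Lund, Mendoza, Farouk and Obi, a Collar holder before not a Collar holder: Kowalski, Lund, Mendoza and Farouk (a Collar holder) before Obi (not a Collar holder).
Among Kowalski, Lund, Mendoza and Farouk, by roll number (higher first): Kowalski (961) before Lund and Mendoza (884) before Farouk (698).
Lund and Mendoza both have date of appointment to the Order Feb 4, 2015, so the next rule applies.
Among Lund and Mendoza, alphabetically by surname: Lund before Mendoza.
Full order: Drummond, Eriksen, Kowalski, Lund, Mendoza, Farouk, Obi.

Drummond, Eriksen, Kowalski, Lund, Mendoza, Farouk, Obi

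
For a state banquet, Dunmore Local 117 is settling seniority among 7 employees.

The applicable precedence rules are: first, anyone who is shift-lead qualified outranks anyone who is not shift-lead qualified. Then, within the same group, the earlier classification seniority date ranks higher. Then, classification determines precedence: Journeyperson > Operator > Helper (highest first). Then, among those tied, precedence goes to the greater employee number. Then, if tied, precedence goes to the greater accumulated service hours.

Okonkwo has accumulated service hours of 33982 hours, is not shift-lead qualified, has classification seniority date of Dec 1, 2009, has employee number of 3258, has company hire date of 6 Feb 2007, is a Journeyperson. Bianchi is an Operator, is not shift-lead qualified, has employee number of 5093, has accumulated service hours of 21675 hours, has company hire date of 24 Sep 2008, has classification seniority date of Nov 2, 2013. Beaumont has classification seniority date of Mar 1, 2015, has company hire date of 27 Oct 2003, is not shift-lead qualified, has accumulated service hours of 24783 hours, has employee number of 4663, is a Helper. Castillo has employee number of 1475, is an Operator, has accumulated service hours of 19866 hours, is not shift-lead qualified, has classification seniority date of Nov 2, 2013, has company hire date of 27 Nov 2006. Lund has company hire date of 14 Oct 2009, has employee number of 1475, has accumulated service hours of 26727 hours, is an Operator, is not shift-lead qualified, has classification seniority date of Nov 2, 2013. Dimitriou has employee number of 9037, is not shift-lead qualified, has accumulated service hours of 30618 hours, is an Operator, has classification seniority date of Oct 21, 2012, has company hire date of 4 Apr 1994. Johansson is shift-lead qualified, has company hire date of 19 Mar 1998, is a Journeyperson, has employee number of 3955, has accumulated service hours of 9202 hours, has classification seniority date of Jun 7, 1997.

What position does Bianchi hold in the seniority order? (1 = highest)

By the first rule: Johansson (shift-lead qualified); then Okonkwo, Dimitriou, Bianchi, Lund, Castillo and Beaumont (each not shift-lead qualified).
Among Okonkwo, Dimitriou, Bianchi, Lund, Castillo and Beaumont, by classification seniority date (earlier first): Okonkwo (Dec 1, 2009) before Dimitriou (Oct 21, 2012) before Bianchi, Lund and Castillo (Nov 2, 2013) before Beaumont (Mar 1, 2015).
Bianchi, Lund and Castillo are each Operator, so the next rule applies.
Among Bianchi, Lund and Castillo, by employee number (higher first): Bianchi (5093) before Lund and Castillo (1475).
Among Lund and Castillo, by accumulated service hours (higher first): Lund (26727 hours) before Castillo (19866 hours).
Order: Johansson, Okonkwo, Dimitriou, Bianchi, Lund, Castillo, Beaumont. So position 4.

4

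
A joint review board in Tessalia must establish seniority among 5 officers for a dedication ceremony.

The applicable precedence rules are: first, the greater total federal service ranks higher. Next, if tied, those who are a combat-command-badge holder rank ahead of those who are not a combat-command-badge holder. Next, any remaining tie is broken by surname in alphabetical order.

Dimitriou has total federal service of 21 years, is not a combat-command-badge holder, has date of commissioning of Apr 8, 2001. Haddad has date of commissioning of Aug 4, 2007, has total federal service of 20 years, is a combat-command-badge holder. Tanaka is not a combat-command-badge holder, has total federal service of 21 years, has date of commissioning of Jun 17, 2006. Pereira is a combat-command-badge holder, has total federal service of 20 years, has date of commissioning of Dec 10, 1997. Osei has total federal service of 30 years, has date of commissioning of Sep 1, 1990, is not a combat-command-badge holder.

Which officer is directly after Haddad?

Pereira

By total federal service (higher first): Osei (30 years); then Dimitriou and Tanaka (both 21 years); then Haddad and Pereira (both 20 years).
Dimitriou and Tanaka are each not a combat-command-badge holder, so the next rule applies.
Among Dimitriou and Tanaka, alphabetically by surname: Dimitriou before Tanaka.
Haddad and Pereira are each a combat-command-badge holder, so the next rule applies.
Among Haddad and Pereira, alphabetically by surname: Haddad before Pereira.
Order: Osei, Dimitriou, Tanaka, Haddad, Pereira.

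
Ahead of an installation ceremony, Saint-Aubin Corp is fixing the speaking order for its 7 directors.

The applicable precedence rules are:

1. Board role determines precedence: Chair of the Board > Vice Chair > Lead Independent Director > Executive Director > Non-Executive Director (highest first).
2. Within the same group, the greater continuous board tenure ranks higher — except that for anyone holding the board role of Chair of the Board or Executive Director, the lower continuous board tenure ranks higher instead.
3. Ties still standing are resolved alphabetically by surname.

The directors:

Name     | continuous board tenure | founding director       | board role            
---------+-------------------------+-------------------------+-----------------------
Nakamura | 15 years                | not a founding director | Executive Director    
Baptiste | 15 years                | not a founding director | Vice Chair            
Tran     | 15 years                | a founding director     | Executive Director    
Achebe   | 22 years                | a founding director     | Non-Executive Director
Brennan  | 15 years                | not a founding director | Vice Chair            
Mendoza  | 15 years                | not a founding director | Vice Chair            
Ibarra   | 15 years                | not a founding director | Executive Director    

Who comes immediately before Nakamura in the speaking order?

Ibarra

By board role: Baptiste, Brennan and Mendoza (Vice Chair); then Ibarra, Nakamura and Tran (Executive Director); then Achebe (Non-Executive Director).
Baptiste, Brennan and Mendoza all have continuous board tenure 15 years, so the next rule applies.
Among Baptiste, Brennan and Mendoza, alphabetically by surname: Baptiste before Brennan before Mendoza.
Ibarra, Nakamura and Tran all have continuous board tenure 15 years, so the next rule applies.
Among Ibarra, Nakamura and Tran, alphabetically by surname: Ibarra before Nakamura before Tran.
Order: Baptiste, Brennan, Mendoza, Ibarra, Nakamura, Tran, Achebe.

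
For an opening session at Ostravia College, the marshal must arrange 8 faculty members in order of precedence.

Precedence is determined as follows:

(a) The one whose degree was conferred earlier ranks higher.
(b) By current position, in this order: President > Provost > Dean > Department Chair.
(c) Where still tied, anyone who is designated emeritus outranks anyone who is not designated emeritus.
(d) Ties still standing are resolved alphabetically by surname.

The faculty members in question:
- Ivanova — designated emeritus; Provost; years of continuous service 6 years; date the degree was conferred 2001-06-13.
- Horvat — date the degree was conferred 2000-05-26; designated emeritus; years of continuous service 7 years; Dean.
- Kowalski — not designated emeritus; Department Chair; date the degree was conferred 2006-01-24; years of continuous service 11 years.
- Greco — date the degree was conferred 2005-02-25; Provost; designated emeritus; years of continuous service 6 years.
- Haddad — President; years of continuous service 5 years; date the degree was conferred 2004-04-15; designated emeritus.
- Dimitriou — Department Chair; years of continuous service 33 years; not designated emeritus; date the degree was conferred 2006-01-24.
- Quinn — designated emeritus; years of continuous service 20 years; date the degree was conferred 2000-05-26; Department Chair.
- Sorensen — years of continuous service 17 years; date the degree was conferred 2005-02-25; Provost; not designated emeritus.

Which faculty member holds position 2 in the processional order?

By date the degree was conferred (earlier first): Horvat and Quinn (both 2000-05-26); then Ivanova (2001-06-13); then Haddad (2004-04-15); then Greco and Sorensen (both 2005-02-25); then Dimitriou and Kowalski (both 2006-01-24).
Among Horvat and Quinn, by current position: Horvat (Dean) before Quinn (Department Chair).
Greco and Sorensen are each Provost, so the next rule applies.
Among Greco and Sorensen, designated emeritus before not designated emeritus: Greco (designated emeritus) before Sorensen (not designated emeritus).
Dimitriou and Kowalski are each Department Chair, so the next rule applies.
Dimitriou and Kowalski are each not designated emeritus, so the next rule applies.
Among Dimitriou and Kowalski, alphabetically by surname: Dimitriou before Kowalski.
Order: Horvat, Quinn, Ivanova, Haddad, Greco, Sorensen, Dimitriou, Kowalski.

Quinn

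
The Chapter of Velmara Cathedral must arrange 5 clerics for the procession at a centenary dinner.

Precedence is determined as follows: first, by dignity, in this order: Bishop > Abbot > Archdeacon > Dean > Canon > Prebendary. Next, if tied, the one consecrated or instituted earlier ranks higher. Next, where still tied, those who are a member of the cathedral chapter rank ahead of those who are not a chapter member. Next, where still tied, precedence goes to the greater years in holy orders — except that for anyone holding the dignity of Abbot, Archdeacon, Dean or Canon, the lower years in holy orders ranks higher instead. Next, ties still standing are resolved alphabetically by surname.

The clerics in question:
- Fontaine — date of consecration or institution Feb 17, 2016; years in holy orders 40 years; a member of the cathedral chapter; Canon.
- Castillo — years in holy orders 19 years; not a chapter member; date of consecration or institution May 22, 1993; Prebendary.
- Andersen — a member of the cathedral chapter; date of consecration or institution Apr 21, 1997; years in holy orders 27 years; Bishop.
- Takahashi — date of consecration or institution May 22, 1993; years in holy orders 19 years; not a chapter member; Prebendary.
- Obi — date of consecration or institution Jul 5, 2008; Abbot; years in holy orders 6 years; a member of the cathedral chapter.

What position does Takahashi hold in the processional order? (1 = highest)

By dignity: Andersen (Bishop); then Obi (Abbot); then Fontaine (Canon); then Castillo and Takahashi (Prebendary).
Castillo and Takahashi both have date of consecration or institution May 22, 1993, so the next rule applies.
Castillo and Takahashi are each not a chapter member, so the next rule applies.
Castillo and Takahashi both have years in holy orders 19 years, so the next rule applies.
Among Castillo and Takahashi, alphabetically by surname: Castillo before Takahashi.
Order: Andersen, Obi, Fontaine, Castillo, Takahashi. So position 5.

5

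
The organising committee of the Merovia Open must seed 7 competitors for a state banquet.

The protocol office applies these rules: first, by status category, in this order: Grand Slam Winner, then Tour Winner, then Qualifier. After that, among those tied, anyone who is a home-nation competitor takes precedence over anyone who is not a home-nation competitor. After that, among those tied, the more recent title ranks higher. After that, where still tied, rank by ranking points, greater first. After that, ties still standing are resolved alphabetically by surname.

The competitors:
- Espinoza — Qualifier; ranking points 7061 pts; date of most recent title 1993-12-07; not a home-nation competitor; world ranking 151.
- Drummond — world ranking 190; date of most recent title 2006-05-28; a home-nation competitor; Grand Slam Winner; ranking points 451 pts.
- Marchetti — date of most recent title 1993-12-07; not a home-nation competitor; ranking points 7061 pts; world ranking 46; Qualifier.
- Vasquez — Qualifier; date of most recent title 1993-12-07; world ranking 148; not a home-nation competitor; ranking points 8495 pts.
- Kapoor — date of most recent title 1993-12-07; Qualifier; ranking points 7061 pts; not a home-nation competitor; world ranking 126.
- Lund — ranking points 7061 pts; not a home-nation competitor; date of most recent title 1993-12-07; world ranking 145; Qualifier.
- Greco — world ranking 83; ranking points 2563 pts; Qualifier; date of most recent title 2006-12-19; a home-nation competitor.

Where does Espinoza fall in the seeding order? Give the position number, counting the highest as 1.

By status category: Drummond (Grand Slam Winner); then Greco, Vasquez, Espinoza, Kapoor, Lund and Marchetti (Qualifier).
Among Greco, Vasquez, Espinoza, Kapoor, Lund and Marchetti, a home-nation competitor before not a home-nation competitor: Greco (a home-nation competitor) before Vasquez, Espinoza, Kapoor, Lund and Marchetti (not a home-nation competitor).
Vasquez, Espinoza, Kapoor, Lund and Marchetti all have date of most recent title 1993-12-07, so the next rule applies.
Among Vasquez, Espinoza, Kapoor, Lund and Marchetti, by ranking points (higher first): Vasquez (8495 pts) before Espinoza, Kapoor, Lund and Marchetti (7061 pts).
Among Espinoza, Kapoor, Lund and Marchetti, alphabetically by surname: Espinoza before Kapoor before Lund before Marchetti.
Order: Drummond, Greco, Vasquez, Espinoza, Kapoor, Lund, Marchetti. So position 4.

4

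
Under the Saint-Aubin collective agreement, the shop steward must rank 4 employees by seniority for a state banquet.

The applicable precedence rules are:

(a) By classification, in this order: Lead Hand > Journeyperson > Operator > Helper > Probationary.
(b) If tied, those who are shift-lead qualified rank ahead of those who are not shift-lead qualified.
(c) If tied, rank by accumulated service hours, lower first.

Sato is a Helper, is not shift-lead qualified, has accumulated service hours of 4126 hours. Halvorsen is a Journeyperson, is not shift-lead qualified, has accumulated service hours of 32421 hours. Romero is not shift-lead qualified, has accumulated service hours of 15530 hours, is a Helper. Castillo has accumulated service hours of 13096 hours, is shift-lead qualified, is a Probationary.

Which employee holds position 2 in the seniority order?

By classification: Halvorsen (Journeyperson); then Sato and Romero (Helper); then Castillo (Probationary).
Sato and Romero are each not shift-lead qualified, so the next rule applies.
Among Sato and Romero, by accumulated service hours (lower first): Sato (4126 hours) before Romero (15530 hours).
Order: Halvorsen, Sato, Romero, Castillo.

Sato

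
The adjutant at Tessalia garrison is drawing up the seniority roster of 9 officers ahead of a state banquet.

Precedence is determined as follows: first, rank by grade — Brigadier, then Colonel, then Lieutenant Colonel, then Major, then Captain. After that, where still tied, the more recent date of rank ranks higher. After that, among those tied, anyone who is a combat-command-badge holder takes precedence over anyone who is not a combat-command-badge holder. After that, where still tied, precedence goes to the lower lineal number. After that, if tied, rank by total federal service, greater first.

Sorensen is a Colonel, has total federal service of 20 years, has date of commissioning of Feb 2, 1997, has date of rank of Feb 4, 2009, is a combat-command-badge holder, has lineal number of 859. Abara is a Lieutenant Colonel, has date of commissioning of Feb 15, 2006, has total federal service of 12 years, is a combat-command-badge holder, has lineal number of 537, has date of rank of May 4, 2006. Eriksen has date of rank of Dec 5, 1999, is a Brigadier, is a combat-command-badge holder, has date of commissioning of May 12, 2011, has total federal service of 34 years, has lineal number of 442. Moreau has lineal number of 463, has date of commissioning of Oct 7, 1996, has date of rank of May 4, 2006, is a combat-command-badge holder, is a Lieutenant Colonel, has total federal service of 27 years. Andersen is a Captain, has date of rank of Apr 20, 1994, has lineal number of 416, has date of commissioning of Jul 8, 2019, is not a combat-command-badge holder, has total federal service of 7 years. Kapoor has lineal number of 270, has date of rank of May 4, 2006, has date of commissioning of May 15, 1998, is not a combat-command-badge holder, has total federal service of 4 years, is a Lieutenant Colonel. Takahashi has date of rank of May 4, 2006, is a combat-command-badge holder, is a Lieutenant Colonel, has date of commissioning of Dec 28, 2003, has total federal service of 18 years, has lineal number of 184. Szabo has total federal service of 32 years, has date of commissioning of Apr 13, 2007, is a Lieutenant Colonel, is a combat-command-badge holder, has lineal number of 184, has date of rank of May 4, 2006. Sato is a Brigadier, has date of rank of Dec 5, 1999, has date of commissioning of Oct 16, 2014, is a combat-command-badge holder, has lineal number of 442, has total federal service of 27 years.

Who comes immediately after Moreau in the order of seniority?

By grade: Eriksen and Sato (Brigadier); then Sorensen (Colonel); then Szabo, Takahashi, Moreau, Abara and Kapoor (Lieutenant Colonel); then Andersen (Captain).
Eriksen and Sato both have date of rank Dec 5, 1999, so the next rule applies.
Eriksen and Sato are each a combat-command-badge holder, so the next rule applies.
Eriksen and Sato both have lineal number 442, so the next rule applies.
Among Eriksen and Sato, by total federal service (higher first): Eriksen (34 years) before Sato (27 years).
Szabo, Takahashi, Moreau, Abara and Kapoor all have date of rank May 4, 2006, so the next rule applies.
Among Szabo, Takahashi, Moreau, Abara and Kapoor, a combat-command-badge holder before not a combat-command-badge holder: Szabo, Takahashi, Moreau and Abara (a combat-command-badge holder) before Kapoor (not a combat-command-badge holder).
Among Szabo, Takahashi, Moreau and Abara, by lineal number (lower first): Szabo and Takahashi (184) before Moreau (463) before Abara (537).
Among Szabo and Takahashi, by total federal service (higher first): Szabo (32 years) before Takahashi (18 years).
Order: Eriksen, Sato, Sorensen, Szabo, Takahashi, Moreau, Abara, Kapoor, Andersen.

Abara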